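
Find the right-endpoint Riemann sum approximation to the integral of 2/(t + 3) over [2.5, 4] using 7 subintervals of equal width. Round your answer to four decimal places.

Δt = (4 − 2.5)/7 = 3/14.
Right endpoints: 19/7, 41/14, 22/7, 47/14, 25/7, 53/14, 4.
f(19/7) = 0.35, f(41/14) = 28/83, f(22/7) = 14/43, f(47/14) = 28/89, f(25/7) = 7/23, f(53/14) = 28/95, f(4) = 2/7.
Sum = Δt · [f(19/7) + f(41/14) + f(22/7) + ...].
Sum ≈ 0.4741.

0.4741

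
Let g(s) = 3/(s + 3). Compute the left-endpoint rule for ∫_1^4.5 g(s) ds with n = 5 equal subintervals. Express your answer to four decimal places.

2.0138

Δs = (4.5 − 1)/5 = 0.7.
Left endpoints: 1, 1.7, 2.4, 3.1, 3.8.
g(1) = 0.75, g(1.7) = 30/47, g(2.4) = 5/9, g(3.1) = 30/61, g(3.8) = 15/34.
Sum = Δs · [g(1) + g(1.7) + g(2.4) + g(3.1) + g(3.8)].
Sum ≈ 2.0138.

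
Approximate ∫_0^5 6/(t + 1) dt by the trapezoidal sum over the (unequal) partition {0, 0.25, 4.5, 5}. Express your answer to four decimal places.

Subinterval widths: 0.25, 4.25, 0.5.
f(0) = 6, f(0.25) = 4.8, f(4.5) = 12/11, f(5) = 1.
On each subinterval the trapezoid contributes (Δt_i/2)·[f(t_{i-1}) + f(t_i)].
Sum ≈ 14.3909.

14.3909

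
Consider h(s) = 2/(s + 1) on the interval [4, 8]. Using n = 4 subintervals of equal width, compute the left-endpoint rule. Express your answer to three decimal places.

Δs = (8 − 4)/4 = 1.
Left endpoints: 4, 5, 6, 7.
h(4) = 0.4, h(5) = 1/3, h(6) = 2/7, h(7) = 0.25.
Sum = Δs · [h(4) + h(5) + h(6) + h(7)].
Sum ≈ 1.269.

1.269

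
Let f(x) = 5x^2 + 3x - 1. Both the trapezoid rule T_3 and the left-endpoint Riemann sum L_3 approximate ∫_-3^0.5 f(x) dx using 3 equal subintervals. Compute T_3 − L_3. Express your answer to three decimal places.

-19.396

T_3 ≈ 32.55324.
L_3 ≈ 51.94907.
T_3 − L_3 ≈ -19.396.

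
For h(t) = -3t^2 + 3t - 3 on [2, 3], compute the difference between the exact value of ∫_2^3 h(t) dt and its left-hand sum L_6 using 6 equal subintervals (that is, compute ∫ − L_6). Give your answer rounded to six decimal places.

Exact integral: ∫_2^3 h(t) dt = -14.5.
L_6 ≈ -13.51388889.
Error ≈ -14.5 − (-13.51388889) ≈ -0.986111.

-0.986111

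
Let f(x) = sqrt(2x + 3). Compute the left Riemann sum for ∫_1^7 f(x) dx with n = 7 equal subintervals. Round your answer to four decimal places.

18.8163

Δx = (7 − 1)/7 = 6/7.
Left endpoints: 1, 13/7, 19/7, 25/7, 31/7, 37/7, 43/7.
f(1) ≈ 2.2361, f(13/7) ≈ 2.5912, f(19/7) ≈ 2.9032, f(25/7) ≈ 3.1848, f(31/7) ≈ 3.4434, f(37/7) ≈ 3.6839, f(43/7) ≈ 3.9097.
Sum = Δx · [f(1) + f(13/7) + f(19/7) + ...].
Sum ≈ 18.8163.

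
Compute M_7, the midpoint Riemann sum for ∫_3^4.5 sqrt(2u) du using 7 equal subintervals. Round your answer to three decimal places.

Δu = (4.5 − 3)/7 = 3/14.
Midpoints: 87/28, 93/28, 99/28, 3.75, 111/28, 117/28, 123/28.
f(87/28) ≈ 2.493, f(93/28) ≈ 2.577, f(99/28) ≈ 2.659, f(3.75) ≈ 2.739, f(111/28) ≈ 2.816, f(117/28) ≈ 2.891, f(123/28) ≈ 2.964.
Sum = Δu · [f(87/28) + f(93/28) + f(99/28) + ...].
Sum ≈ 4.101.

4.101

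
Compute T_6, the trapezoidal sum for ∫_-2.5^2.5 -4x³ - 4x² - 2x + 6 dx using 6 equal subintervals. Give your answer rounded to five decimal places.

-13.98148

Δx = (2.5 − (-2.5))/6 = 5/6.
f(-2.5) = 48.5, f(-5/3) = 452/27, f(-5/6) = 389/54, f(0) = 6, f(5/6) = -41/54, f(5/3) = -728/27, f(2.5) = -86.5.
T_6 = (Δx/2)·[f(x_0) + 2f(x_1) + ... + 2f(x_{5}) + f(x_6)].
Sum ≈ -13.98148.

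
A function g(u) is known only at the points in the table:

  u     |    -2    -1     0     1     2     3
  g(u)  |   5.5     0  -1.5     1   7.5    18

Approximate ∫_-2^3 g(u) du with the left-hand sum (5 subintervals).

Δu = 1.
Sum = 1·[5.5 + 0 + (-1.5) + 1 + 7.5] = 12.5.

12.5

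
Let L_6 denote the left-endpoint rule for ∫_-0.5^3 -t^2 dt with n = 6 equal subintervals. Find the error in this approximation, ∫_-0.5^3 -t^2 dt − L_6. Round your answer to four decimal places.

Exact integral: ∫_-0.5^3 f(t) dt ≈ -9.041667.
L_6 ≈ -6.688079.
Error ≈ -9.041667 − (-6.688079) ≈ -2.3536.

-2.3536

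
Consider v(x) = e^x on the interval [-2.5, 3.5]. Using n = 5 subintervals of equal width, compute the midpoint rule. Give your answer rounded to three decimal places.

31.132

Δx = (3.5 − (-2.5))/5 = 1.2.
Midpoints: -1.9, -0.7, 0.5, 1.7, 2.9.
v(-1.9) ≈ 0.150, v(-0.7) ≈ 0.497, v(0.5) ≈ 1.649, v(1.7) ≈ 5.474, v(2.9) ≈ 18.174.
Sum = Δx · [v(-1.9) + v(-0.7) + v(0.5) + v(1.7) + v(2.9)].
Sum ≈ 31.132.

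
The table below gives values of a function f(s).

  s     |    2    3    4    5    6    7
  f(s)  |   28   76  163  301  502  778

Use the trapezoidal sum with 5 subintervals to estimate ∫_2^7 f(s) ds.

Δs = 1.
T_5 = (1/2)·[28 + 2·76 + 2·163 + 2·301 + 2·502 + 778] = 1445.

1445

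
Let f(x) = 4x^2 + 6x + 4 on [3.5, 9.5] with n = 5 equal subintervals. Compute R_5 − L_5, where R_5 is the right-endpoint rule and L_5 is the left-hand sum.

417.6

R_5 = 1558.56.
L_5 = 1140.96.
R_5 − L_5 = 417.6.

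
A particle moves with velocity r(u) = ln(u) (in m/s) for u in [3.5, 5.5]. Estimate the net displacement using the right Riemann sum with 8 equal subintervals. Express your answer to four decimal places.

3.0474

Δu = (5.5 − 3.5)/8 = 0.25.
Right endpoints: 3.75, 4, 4.25, 4.5, 4.75, 5, 5.25, 5.5.
r(3.75) ≈ 1.3218, r(4) ≈ 1.3863, r(4.25) ≈ 1.4469, r(4.5) ≈ 1.5041, r(4.75) ≈ 1.5581, r(5) ≈ 1.6094, r(5.25) ≈ 1.6582, r(5.5) ≈ 1.7047.
Sum = Δu · [r(3.75) + r(4) + r(4.25) + ...].
Sum ≈ 3.0474.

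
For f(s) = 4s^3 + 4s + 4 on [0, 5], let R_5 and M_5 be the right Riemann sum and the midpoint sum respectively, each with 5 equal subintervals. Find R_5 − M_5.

R_5 = 980.
M_5 = 682.5.
R_5 − M_5 = 297.5.

297.5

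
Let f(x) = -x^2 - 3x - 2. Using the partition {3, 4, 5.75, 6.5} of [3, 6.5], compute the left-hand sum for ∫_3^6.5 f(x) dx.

-111.734375

Subinterval widths: 1, 1.75, 0.75.
Left endpoints: 3, 4, 5.75.
f(3) = -20, f(4) = -30, f(5.75) = -52.3125.
Sum = Σ Δx_i · f(x_i).
Sum = -111.734375.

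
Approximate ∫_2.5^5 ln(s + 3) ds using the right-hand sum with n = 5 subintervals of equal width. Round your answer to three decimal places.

Δs = (5 − 2.5)/5 = 0.5.
Right endpoints: 3, 3.5, 4, 4.5, 5.
f(3) ≈ 1.792, f(3.5) ≈ 1.872, f(4) ≈ 1.946, f(4.5) ≈ 2.015, f(5) ≈ 2.079.
Sum = Δs · [f(3) + f(3.5) + f(4) + f(4.5) + f(5)].
Sum ≈ 4.852.

4.852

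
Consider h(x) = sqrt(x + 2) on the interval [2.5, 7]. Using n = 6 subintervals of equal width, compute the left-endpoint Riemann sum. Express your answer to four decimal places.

11.3033

Δx = (7 − 2.5)/6 = 0.75.
Left endpoints: 2.5, 3.25, 4, 4.75, 5.5, 6.25.
h(2.5) ≈ 2.1213, h(3.25) ≈ 2.2913, h(4) ≈ 2.4495, h(4.75) ≈ 2.5981, h(5.5) ≈ 2.7386, h(6.25) ≈ 2.8723.
Sum = Δx · [h(2.5) + h(3.25) + h(4) + ...].
Sum ≈ 11.3033.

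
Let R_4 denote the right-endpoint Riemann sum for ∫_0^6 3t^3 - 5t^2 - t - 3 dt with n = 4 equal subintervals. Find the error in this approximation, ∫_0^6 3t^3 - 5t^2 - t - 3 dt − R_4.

Exact integral: ∫_0^6 f(t) dt = 576.
R_4 = 972.
Error = 576 − 972 = -396.

-396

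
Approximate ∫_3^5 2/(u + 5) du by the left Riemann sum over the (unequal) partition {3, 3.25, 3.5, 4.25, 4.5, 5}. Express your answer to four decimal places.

0.4589

Subinterval widths: 0.25, 0.25, 0.75, 0.25, 0.5.
Left endpoints: 3, 3.25, 3.5, 4.25, 4.5.
f(3) = 0.25, f(3.25) = 8/33, f(3.5) = 4/17, f(4.25) = 8/37, f(4.5) = 4/19.
Sum = Σ Δu_i · f(u_i).
Sum ≈ 0.4589.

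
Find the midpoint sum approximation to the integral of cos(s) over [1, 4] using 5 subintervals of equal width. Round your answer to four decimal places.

Δs = (4 − 1)/5 = 0.6.
Midpoints: 1.3, 1.9, 2.5, 3.1, 3.7.
f(1.3) ≈ 0.2675, f(1.9) ≈ -0.3233, f(2.5) ≈ -0.8011, f(3.1) ≈ -0.9991, f(3.7) ≈ -0.8481.
Sum = Δs · [f(1.3) + f(1.9) + f(2.5) + f(3.1) + f(3.7)].
Sum ≈ -1.6225.

-1.6225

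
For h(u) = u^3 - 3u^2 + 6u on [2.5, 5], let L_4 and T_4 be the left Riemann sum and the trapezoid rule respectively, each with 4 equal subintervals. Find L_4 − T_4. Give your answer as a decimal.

-21.2890625

L_4 ≈ 73.4130859.
T_4 ≈ 94.7021484.
L_4 − T_4 = -21.2890625.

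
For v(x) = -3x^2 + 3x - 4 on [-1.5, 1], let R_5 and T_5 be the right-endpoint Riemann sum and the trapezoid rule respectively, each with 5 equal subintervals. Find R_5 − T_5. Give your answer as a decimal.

R_5 = -13.75.
T_5 = -16.5625.
R_5 − T_5 = 2.8125.

2.8125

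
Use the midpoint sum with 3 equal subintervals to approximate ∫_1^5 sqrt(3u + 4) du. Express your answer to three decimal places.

14.305

Δu = (5 − 1)/3 = 4/3.
Midpoints: 5/3, 3, 13/3.
f(5/3) ≈ 3.000, f(3) ≈ 3.606, f(13/3) ≈ 4.123.
Sum = Δu · [f(5/3) + f(3) + f(13/3)].
Sum ≈ 14.305.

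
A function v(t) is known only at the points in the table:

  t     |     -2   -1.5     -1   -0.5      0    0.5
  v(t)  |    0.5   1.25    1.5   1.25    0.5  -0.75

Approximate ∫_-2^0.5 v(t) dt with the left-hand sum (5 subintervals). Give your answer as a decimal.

2.5

Δt = 0.5.
Sum = 0.5·[0.5 + 1.25 + 1.5 + 1.25 + 0.5] = 2.5.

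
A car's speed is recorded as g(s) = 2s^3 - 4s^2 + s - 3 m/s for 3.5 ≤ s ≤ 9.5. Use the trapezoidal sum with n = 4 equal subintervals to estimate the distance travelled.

3011.25

Δs = (9.5 − 3.5)/4 = 1.5.
g(3.5) = 37.25, g(5) = 152, g(6.5) = 383.75, g(8) = 773, g(9.5) = 1360.25.
T_4 = (Δs/2)·[g(s_0) + 2g(s_1) + 2g(s_2) + 2g(s_3) + g(s_4)].
Sum = 3011.25.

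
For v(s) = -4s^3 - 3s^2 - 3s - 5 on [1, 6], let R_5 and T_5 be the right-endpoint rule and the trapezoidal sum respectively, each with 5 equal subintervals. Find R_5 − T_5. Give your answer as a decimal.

-490

R_5 = -2115.
T_5 = -1625.
R_5 − T_5 = -490.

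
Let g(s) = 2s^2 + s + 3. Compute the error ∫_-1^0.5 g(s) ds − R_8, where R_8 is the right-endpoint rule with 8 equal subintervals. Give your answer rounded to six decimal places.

-0.017578

Exact integral: ∫_-1^0.5 g(s) ds = 4.875.
R_8 ≈ 4.89257812.
Error ≈ 4.875 − 4.89257812 ≈ -0.017578.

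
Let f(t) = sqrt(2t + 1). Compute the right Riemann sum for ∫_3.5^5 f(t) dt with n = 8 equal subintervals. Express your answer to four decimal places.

4.6641

Δt = (5 − 3.5)/8 = 0.1875.
Right endpoints: 3.6875, 3.875, 4.0625, 4.25, 4.4375, 4.625, 4.8125, 5.
f(3.6875) ≈ 2.8940, f(3.875) ≈ 2.9580, f(4.0625) ≈ 3.0208, f(4.25) ≈ 3.0822, f(4.4375) ≈ 3.1425, f(4.625) ≈ 3.2016, f(4.8125) ≈ 3.2596, f(5) ≈ 3.3166.
Sum = Δt · [f(3.6875) + f(3.875) + f(4.0625) + ...].
Sum ≈ 4.6641.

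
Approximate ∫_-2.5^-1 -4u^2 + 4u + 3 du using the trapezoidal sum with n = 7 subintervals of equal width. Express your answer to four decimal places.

Δu = (-1 − (-2.5))/7 = 3/14.
f(-2.5) = -32, f(-16/7) = -1325/49, f(-29/14) = -1100/49, f(-13/7) = -893/49, f(-23/14) = -704/49, f(-10/7) = -533/49, f(-17/14) = -380/49, f(-1) = -5.
T_7 = (Δu/2)·[f(u_0) + 2f(u_1) + ... + 2f(u_{6}) + f(u_7)].
Sum ≈ -25.5459.

-25.5459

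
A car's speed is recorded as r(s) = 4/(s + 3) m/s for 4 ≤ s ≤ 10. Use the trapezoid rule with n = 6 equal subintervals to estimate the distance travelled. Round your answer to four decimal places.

2.4810

Δs = (10 − 4)/6 = 1.
r(4) = 4/7, r(5) = 0.5, r(6) = 4/9, r(7) = 0.4, r(8) = 4/11, r(9) = 1/3, r(10) = 4/13.
T_6 = (Δs/2)·[r(s_0) + 2r(s_1) + ... + 2r(s_{5}) + r(s_6)].
Sum ≈ 2.4810.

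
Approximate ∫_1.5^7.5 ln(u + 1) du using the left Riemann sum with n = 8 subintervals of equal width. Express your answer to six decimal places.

Δu = (7.5 − 1.5)/8 = 0.75.
Left endpoints: 1.5, 2.25, 3, 3.75, 4.5, 5.25, 6, 6.75.
f(1.5) ≈ 0.916291, f(2.25) ≈ 1.178655, f(3) ≈ 1.386294, f(3.75) ≈ 1.558145, f(4.5) ≈ 1.704748, f(5.25) ≈ 1.832581, f(6) ≈ 1.945910, f(6.75) ≈ 2.047693.
Sum = Δu · [f(1.5) + f(2.25) + f(3) + ...].
Sum ≈ 9.427738.

9.427738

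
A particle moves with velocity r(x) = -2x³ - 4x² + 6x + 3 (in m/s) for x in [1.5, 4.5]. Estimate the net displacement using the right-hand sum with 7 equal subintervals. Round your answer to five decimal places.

-307.69898

Δx = (4.5 − 1.5)/7 = 3/7.
Right endpoints: 27/14, 33/14, 39/14, 45/14, 51/14, 57/14, 4.5.
r(27/14) = -20103/1372, r(33/14) = -42909/1372, r(39/14) = -74859/1372, r(45/14) = -117249/1372, r(51/14) = -171375/1372, r(57/14) = -238533/1372, r(4.5) = -233.25.
Sum = Δx · [r(27/14) + r(33/14) + r(39/14) + ...].
Sum ≈ -307.69898.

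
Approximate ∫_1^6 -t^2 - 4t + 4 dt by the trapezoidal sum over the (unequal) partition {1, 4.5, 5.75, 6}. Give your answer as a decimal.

-129.140625

Subinterval widths: 3.5, 1.25, 0.25.
f(1) = -1, f(4.5) = -34.25, f(5.75) = -52.0625, f(6) = -56.
On each subinterval the trapezoid contributes (Δt_i/2)·[f(t_{i-1}) + f(t_i)].
Sum = -129.140625.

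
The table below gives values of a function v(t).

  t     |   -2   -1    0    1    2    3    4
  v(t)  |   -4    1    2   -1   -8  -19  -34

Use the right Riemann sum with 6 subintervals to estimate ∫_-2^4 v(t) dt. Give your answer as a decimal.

Δt = 1.
Sum = 1·[1 + 2 + (-1) + (-8) + (-19) + (-34)] = -59.

-59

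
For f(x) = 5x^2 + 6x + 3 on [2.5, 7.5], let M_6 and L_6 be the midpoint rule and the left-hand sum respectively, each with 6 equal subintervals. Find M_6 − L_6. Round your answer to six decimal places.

112.326389

M_6 ≈ 840.63657407.
L_6 ≈ 728.31018519.
M_6 − L_6 ≈ 112.326389.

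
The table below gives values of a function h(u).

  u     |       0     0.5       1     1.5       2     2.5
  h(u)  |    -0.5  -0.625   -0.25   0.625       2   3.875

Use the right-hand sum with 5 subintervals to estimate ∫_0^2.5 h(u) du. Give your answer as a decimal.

Δu = 0.5.
Sum = 0.5·[(-0.625) + (-0.25) + 0.625 + 2 + 3.875] = 2.8125.

2.8125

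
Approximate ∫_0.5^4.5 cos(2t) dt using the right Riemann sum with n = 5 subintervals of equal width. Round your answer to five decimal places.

Δt = (4.5 − 0.5)/5 = 0.8.
Right endpoints: 1.3, 2.1, 2.9, 3.7, 4.5.
f(1.3) ≈ -0.85689, f(2.1) ≈ -0.49026, f(2.9) ≈ 0.88552, f(3.7) ≈ 0.43855, f(4.5) ≈ -0.91113.
Sum = Δt · [f(1.3) + f(2.1) + f(2.9) + f(3.7) + f(4.5)].
Sum ≈ -0.74737.

-0.74737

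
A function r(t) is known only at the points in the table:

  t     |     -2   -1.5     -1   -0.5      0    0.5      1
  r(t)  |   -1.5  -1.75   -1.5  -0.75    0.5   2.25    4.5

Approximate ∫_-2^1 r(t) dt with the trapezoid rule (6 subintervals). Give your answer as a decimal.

0.125

Δt = 0.5.
T_6 = (0.5/2)·[(-1.5) + 2·(-1.75) + 2·(-1.5) + 2·(-0.75) + 2·0.5 + 2·2.25 + 4.5] = 0.125.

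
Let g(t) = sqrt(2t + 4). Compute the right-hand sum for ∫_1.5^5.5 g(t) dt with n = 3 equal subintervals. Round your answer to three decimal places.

Δt = (5.5 − 1.5)/3 = 4/3.
Right endpoints: 17/6, 25/6, 5.5.
g(17/6) ≈ 3.109, g(25/6) ≈ 3.512, g(5.5) ≈ 3.873.
Sum = Δt · [g(17/6) + g(25/6) + g(5.5)].
Sum ≈ 13.992.

13.992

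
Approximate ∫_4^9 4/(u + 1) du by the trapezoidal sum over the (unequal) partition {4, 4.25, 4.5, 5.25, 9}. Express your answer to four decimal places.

Subinterval widths: 0.25, 0.25, 0.75, 3.75.
f(4) = 0.8, f(4.25) = 16/21, f(4.5) = 8/11, f(5.25) = 0.64, f(9) = 0.4.
On each subinterval the trapezoid contributes (Δu_i/2)·[f(u_{i-1}) + f(u_i)].
Sum ≈ 2.8441.

2.8441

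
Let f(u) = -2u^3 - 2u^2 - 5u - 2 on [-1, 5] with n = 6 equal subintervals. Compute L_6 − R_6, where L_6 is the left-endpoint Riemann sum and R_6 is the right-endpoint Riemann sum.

L_6 = -317.
R_6 = -647.
L_6 − R_6 = 330.

330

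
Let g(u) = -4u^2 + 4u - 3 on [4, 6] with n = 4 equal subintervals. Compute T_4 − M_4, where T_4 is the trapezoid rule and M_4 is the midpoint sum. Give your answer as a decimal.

-0.5

T_4 = -169.
M_4 = -168.5.
T_4 − M_4 = -0.5.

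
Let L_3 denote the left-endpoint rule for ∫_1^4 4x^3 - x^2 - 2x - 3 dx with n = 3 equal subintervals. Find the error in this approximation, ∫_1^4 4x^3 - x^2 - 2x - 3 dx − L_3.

Exact integral: ∫_1^4 f(x) dx = 210.
L_3 = 109.
Error = 210 − 109 = 101.

101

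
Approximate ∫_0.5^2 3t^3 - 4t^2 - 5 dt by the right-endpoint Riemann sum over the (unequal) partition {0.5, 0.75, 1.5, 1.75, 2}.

Subinterval widths: 0.25, 0.75, 0.25, 0.25.
Right endpoints: 0.75, 1.5, 1.75, 2.
f(0.75) = -5.984375, f(1.5) = -3.875, f(1.75) = -1.171875, f(2) = 3.
Sum = Σ Δt_i · f(t_i).
Sum = -3.9453125.

-3.9453125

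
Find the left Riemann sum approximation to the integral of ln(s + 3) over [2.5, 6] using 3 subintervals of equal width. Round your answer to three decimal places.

Δs = (6 − 2.5)/3 = 7/6.
Left endpoints: 2.5, 11/3, 29/6.
f(2.5) ≈ 1.705, f(11/3) ≈ 1.897, f(29/6) ≈ 2.058.
Sum = Δs · [f(2.5) + f(11/3) + f(29/6)].
Sum ≈ 6.604.

6.604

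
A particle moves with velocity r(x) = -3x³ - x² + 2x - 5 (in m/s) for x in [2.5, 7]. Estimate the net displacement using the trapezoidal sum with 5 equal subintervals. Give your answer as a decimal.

Δx = (7 − 2.5)/5 = 0.9.
r(2.5) = -53.125, r(3.4) = -127.672, r(4.3) = -253.411, r(5.2) = -443.464, r(6.1) = -710.953, r(7) = -1069.
T_5 = (Δx/2)·[r(x_0) + 2r(x_1) + ... + 2r(x_{4}) + r(x_5)].
Sum = -1886.90625.

-1886.90625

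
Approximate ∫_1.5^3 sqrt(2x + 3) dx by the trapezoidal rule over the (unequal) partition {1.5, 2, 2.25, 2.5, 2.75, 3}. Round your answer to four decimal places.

4.1002

Subinterval widths: 0.5, 0.25, 0.25, 0.25, 0.25.
f(1.5) ≈ 2.4495, f(2) ≈ 2.6458, f(2.25) ≈ 2.7386, f(2.5) ≈ 2.8284, f(2.75) ≈ 2.9155, f(3) ≈ 3.0000.
On each subinterval the trapezoid contributes (Δx_i/2)·[f(x_{i-1}) + f(x_i)].
Sum ≈ 4.1002.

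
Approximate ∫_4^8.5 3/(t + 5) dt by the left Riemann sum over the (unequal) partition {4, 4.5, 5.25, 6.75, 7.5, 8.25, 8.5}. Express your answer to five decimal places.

1.27063

Subinterval widths: 0.5, 0.75, 1.5, 0.75, 0.75, 0.25.
Left endpoints: 4, 4.5, 5.25, 6.75, 7.5, 8.25.
f(4) = 1/3, f(4.5) = 6/19, f(5.25) = 12/41, f(6.75) = 12/47, f(7.5) = 0.24, f(8.25) = 12/53.
Sum = Σ Δt_i · f(t_i).
Sum ≈ 1.27063.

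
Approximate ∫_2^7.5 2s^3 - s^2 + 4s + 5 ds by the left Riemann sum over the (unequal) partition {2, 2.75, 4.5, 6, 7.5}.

Subinterval widths: 0.75, 1.75, 1.5, 1.5.
Left endpoints: 2, 2.75, 4.5, 6.
f(2) = 25, f(2.75) = 50.03125, f(4.5) = 185, f(6) = 425.
Sum = Σ Δs_i · f(s_i).
Sum = 1021.3046875.

1021.3046875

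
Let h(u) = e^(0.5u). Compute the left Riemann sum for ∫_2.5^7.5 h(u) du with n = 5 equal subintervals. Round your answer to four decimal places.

Δu = (7.5 − 2.5)/5 = 1.
Left endpoints: 2.5, 3.5, 4.5, 5.5, 6.5.
h(2.5) ≈ 3.4903, h(3.5) ≈ 5.7546, h(4.5) ≈ 9.4877, h(5.5) ≈ 15.6426, h(6.5) ≈ 25.7903.
Sum = Δu · [h(2.5) + h(3.5) + h(4.5) + h(5.5) + h(6.5)].
Sum ≈ 60.1657.

60.1657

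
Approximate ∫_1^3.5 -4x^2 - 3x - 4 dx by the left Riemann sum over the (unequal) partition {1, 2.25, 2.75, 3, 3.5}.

Subinterval widths: 1.25, 0.5, 0.25, 0.5.
Left endpoints: 1, 2.25, 2.75, 3.
f(1) = -11, f(2.25) = -31, f(2.75) = -42.5, f(3) = -49.
Sum = Σ Δx_i · f(x_i).
Sum = -64.375.

-64.375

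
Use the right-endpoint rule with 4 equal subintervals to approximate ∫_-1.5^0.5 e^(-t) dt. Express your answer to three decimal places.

2.987

Δt = (0.5 − (-1.5))/4 = 0.5.
Right endpoints: -1, -0.5, 0, 0.5.
f(-1) ≈ 2.718, f(-0.5) ≈ 1.649, f(0) ≈ 1.000, f(0.5) ≈ 0.607.
Sum = Δt · [f(-1) + f(-0.5) + f(0) + f(0.5)].
Sum ≈ 2.987.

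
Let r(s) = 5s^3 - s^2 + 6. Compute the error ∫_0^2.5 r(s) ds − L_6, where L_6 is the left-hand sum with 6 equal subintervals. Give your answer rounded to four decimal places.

13.6900

Exact integral: ∫_0^2.5 r(s) ds ≈ 58.619792.
L_6 ≈ 44.929832.
Error ≈ 58.619792 − 44.929832 ≈ 13.6900.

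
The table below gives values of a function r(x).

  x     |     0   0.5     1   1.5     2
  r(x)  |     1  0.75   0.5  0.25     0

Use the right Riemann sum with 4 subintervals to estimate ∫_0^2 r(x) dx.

Δx = 0.5.
Sum = 0.5·[0.75 + 0.5 + 0.25 + 0] = 0.75.

0.75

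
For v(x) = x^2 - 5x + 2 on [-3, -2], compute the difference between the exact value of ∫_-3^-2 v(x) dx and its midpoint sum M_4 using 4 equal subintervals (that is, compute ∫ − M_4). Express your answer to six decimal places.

0.005208

Exact integral: ∫_-3^-2 v(x) dx ≈ 20.83333333.
M_4 = 20.828125.
Error ≈ 20.83333333 − 20.828125 ≈ 0.005208.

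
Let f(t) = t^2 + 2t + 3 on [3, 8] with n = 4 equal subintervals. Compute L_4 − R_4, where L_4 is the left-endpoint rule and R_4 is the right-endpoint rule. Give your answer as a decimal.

L_4 = 192.34375.
R_4 = 273.59375.
L_4 − R_4 = -81.25.

-81.25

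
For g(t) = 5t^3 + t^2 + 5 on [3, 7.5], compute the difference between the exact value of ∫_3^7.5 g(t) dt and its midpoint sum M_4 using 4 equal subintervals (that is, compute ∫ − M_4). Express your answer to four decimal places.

Exact integral: ∫_3^7.5 g(t) dt = 4007.953125.
M_4 ≈ 3970.103027.
Error ≈ 4007.953125 − 3970.103027 ≈ 37.8501.

37.8501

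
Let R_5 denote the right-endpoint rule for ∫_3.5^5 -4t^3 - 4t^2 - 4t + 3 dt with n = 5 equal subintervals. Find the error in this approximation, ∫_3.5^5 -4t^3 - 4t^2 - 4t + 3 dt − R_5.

59.0625

Exact integral: ∫_3.5^5 f(t) dt = -605.4375.
R_5 = -664.5.
Error = -605.4375 − (-664.5) = 59.0625.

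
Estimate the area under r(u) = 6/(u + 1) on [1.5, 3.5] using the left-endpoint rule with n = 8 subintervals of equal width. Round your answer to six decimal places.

3.663506

Δu = (3.5 − 1.5)/8 = 0.25.
Left endpoints: 1.5, 1.75, 2, 2.25, 2.5, 2.75, 3, 3.25.
r(1.5) = 2.4, r(1.75) = 24/11, r(2) = 2, r(2.25) = 24/13, r(2.5) = 12/7, r(2.75) = 1.6, r(3) = 1.5, r(3.25) = 24/17.
Sum = Δu · [r(1.5) + r(1.75) + r(2) + ...].
Sum ≈ 3.663506.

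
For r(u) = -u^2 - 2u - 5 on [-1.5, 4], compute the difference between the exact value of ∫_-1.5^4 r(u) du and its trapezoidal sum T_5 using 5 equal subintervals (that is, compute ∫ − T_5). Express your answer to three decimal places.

Exact integral: ∫_-1.5^4 r(u) du ≈ -63.70833.
T_5 = -64.8175.
Error ≈ -63.70833 − (-64.8175) ≈ 1.109.

1.109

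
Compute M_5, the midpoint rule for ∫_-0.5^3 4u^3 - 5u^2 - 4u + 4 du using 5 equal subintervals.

Δu = (3 − (-0.5))/5 = 0.7.
Midpoints: -0.15, 0.55, 1.25, 1.95, 2.65.
f(-0.15) = 4.474, f(0.55) = 0.953, f(1.25) = -1, f(1.95) = 6.847, f(2.65) = 32.726.
Sum = Δu · [f(-0.15) + f(0.55) + f(1.25) + f(1.95) + f(2.65)].
Sum = 30.8.

30.8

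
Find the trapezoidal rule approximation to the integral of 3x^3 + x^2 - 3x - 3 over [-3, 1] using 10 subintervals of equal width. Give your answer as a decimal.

-51.52

Δx = (1 − (-3))/10 = 0.4.
f(-3) = -66, f(-2.6) = -41.168, f(-2.2) = -23.504, f(-1.8) = -11.856, f(-1.4) = -5.072, f(-1) = -2, f(-0.6) = -1.488, f(-0.2) = -2.384, f(0.2) = -3.536, f(0.6) = -3.792, f(1) = -2.
T_10 = (Δx/2)·[f(x_0) + 2f(x_1) + ... + 2f(x_{9}) + f(x_10)].
Sum = -51.52.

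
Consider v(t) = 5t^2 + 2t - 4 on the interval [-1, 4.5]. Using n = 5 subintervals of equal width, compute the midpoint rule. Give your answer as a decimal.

Δt = (4.5 − (-1))/5 = 1.1.
Midpoints: -0.45, 0.65, 1.75, 2.85, 3.95.
v(-0.45) = -3.8875, v(0.65) = -0.5875, v(1.75) = 14.8125, v(2.85) = 42.3125, v(3.95) = 81.9125.
Sum = Δt · [v(-0.45) + v(0.65) + v(1.75) + v(2.85) + v(3.95)].
Sum = 148.01875.

148.01875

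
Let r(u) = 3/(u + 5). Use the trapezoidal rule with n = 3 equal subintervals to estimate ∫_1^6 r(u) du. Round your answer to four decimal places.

1.8318

Δu = (6 − 1)/3 = 5/3.
r(1) = 0.5, r(8/3) = 9/23, r(13/3) = 9/28, r(6) = 3/11.
T_3 = (Δu/2)·[r(u_0) + 2r(u_1) + 2r(u_2) + r(u_3)].
Sum ≈ 1.8318.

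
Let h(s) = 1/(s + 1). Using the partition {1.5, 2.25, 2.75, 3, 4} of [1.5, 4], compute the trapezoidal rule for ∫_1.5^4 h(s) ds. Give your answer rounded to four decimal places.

Subinterval widths: 0.75, 0.5, 0.25, 1.
h(1.5) = 0.4, h(2.25) = 4/13, h(2.75) = 4/15, h(3) = 0.25, h(4) = 0.2.
On each subinterval the trapezoid contributes (Δs_i/2)·[h(s_{i-1}) + h(s_i)].
Sum ≈ 0.6986.

0.6986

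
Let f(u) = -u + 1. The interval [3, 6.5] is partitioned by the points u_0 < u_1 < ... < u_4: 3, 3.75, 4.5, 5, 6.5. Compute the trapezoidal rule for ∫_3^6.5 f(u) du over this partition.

-13.125

Subinterval widths: 0.75, 0.75, 0.5, 1.5.
f(3) = -2, f(3.75) = -2.75, f(4.5) = -3.5, f(5) = -4, f(6.5) = -5.5.
On each subinterval the trapezoid contributes (Δu_i/2)·[f(u_{i-1}) + f(u_i)].
Sum = -13.125.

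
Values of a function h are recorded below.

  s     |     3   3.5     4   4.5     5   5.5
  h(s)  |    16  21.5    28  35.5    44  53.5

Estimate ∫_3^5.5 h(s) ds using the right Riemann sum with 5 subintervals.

91.25

Δs = 0.5.
Sum = 0.5·[21.5 + 28 + 35.5 + 44 + 53.5] = 91.25.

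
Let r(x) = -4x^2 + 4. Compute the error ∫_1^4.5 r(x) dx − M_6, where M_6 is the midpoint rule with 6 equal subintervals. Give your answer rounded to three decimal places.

-0.397

Exact integral: ∫_1^4.5 r(x) dx ≈ -106.16667.
M_6 ≈ -105.76968.
Error ≈ -106.16667 − (-105.76968) ≈ -0.397.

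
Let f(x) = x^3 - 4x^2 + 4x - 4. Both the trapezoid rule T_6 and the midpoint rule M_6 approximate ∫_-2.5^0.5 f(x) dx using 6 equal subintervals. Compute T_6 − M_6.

-1.3125

T_6 = -55.625.
M_6 = -54.3125.
T_6 − M_6 = -1.3125.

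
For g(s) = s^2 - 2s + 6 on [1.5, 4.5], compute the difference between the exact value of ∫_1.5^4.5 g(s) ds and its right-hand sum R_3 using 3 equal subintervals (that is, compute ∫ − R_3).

Exact integral: ∫_1.5^4.5 g(s) ds = 29.25.
R_3 = 35.75.
Error = 29.25 − 35.75 = -6.5.

-6.5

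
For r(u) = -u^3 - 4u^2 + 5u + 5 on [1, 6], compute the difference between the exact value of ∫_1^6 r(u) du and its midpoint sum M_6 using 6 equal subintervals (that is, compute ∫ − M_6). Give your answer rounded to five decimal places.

Exact integral: ∫_1^6 r(u) du ≈ -497.9166667.
M_6 ≈ -493.7210648.
Error ≈ -497.9166667 − (-493.7210648) ≈ -4.19560.

-4.19560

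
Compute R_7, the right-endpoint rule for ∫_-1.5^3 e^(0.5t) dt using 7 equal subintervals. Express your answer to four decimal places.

9.3763

Δt = (3 − (-1.5))/7 = 9/14.
Right endpoints: -6/7, -3/14, 3/7, 15/14, 12/7, 33/14, 3.
f(-6/7) ≈ 0.6514, f(-3/14) ≈ 0.8984, f(3/7) ≈ 1.2390, f(15/14) ≈ 1.7087, f(12/7) ≈ 2.3564, f(33/14) ≈ 3.2497, f(3) ≈ 4.4817.
Sum = Δt · [f(-6/7) + f(-3/14) + f(3/7) + ...].
Sum ≈ 9.3763.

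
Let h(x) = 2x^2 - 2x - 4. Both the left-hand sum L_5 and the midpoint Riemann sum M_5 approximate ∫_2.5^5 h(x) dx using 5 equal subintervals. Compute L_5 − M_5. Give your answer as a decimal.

L_5 = 36.25.
M_5 = 44.0625.
L_5 − M_5 = -7.8125.

-7.8125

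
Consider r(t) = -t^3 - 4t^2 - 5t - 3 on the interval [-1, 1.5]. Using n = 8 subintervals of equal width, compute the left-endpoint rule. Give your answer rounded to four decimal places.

-14.2493

Δt = (1.5 − (-1))/8 = 0.3125.
Left endpoints: -1, -0.6875, -0.375, -0.0625, 0.25, 0.5625, 0.875, 1.1875.
r(-1) = -1, r(-0.6875) = -4621/4096, r(-0.375) = -837/512, r(-0.0625) = -11071/4096, r(0.25) = -4.515625, r(0.5625) = -29721/4096, r(0.875) = -5687/512, r(1.1875) = -66571/4096.
Sum = Δt · [r(-1) + r(-0.6875) + r(-0.375) + ...].
Sum ≈ -14.2493.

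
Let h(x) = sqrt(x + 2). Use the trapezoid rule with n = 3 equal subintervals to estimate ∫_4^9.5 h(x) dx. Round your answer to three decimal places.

16.185

Δx = (9.5 − 4)/3 = 11/6.
h(4) ≈ 2.449, h(35/6) ≈ 2.799, h(23/3) ≈ 3.109, h(9.5) ≈ 3.391.
T_3 = (Δx/2)·[h(x_0) + 2h(x_1) + 2h(x_2) + h(x_3)].
Sum ≈ 16.185.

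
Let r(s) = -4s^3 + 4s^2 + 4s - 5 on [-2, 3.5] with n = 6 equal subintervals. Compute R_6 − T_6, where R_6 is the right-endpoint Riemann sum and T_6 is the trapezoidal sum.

R_6 ≈ -149.142940.
T_6 ≈ -81.080440.
R_6 − T_6 = -68.0625.

-68.0625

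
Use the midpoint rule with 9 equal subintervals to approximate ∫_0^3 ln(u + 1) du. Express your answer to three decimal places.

Δu = (3 − 0)/9 = 1/3.
Midpoints: 1/6, 0.5, 5/6, 7/6, 1.5, 11/6, 13/6, 2.5, 17/6.
f(1/6) ≈ 0.154, f(0.5) ≈ 0.405, f(5/6) ≈ 0.606, f(7/6) ≈ 0.773, f(1.5) ≈ 0.916, f(11/6) ≈ 1.041, f(13/6) ≈ 1.153, f(2.5) ≈ 1.253, f(17/6) ≈ 1.344.
Sum = Δu · [f(1/6) + f(0.5) + f(5/6) + ...].
Sum ≈ 2.549.

2.549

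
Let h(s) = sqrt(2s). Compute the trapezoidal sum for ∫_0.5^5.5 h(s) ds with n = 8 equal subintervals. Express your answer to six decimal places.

11.805399

Δs = (5.5 − 0.5)/8 = 0.625.
h(0.5) ≈ 1.000000, h(1.125) ≈ 1.500000, h(1.75) ≈ 1.870829, h(2.375) ≈ 2.179449, h(3) ≈ 2.449490, h(3.625) ≈ 2.692582, h(4.25) ≈ 2.915476, h(4.875) ≈ 3.122499, h(5.5) ≈ 3.316625.
T_8 = (Δs/2)·[h(s_0) + 2h(s_1) + ... + 2h(s_{7}) + h(s_8)].
Sum ≈ 11.805399.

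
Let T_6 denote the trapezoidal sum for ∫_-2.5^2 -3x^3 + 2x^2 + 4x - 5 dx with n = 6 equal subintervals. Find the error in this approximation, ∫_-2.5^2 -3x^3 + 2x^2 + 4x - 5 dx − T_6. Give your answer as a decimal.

Exact integral: ∫_-2.5^2 f(x) dx = 6.046875.
T_6 = 7.83984375.
Error = 6.046875 − 7.83984375 = -1.79296875.

-1.79296875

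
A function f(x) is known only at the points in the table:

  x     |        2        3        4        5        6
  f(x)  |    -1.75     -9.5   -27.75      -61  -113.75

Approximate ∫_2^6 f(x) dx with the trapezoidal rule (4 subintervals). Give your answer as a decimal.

-156

Δx = 1.
T_4 = (1/2)·[(-1.75) + 2·(-9.5) + 2·(-27.75) + 2·(-61) + (-113.75)] = -156.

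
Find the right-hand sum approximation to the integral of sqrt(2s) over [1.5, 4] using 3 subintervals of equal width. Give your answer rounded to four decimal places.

6.2544

Δs = (4 − 1.5)/3 = 5/6.
Right endpoints: 7/3, 19/6, 4.
f(7/3) ≈ 2.1602, f(19/6) ≈ 2.5166, f(4) ≈ 2.8284.
Sum = Δs · [f(7/3) + f(19/6) + f(4)].
Sum ≈ 6.2544.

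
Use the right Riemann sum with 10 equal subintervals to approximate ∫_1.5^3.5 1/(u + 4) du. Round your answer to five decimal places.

0.30536

Δu = (3.5 − 1.5)/10 = 0.2.
Right endpoints: 1.7, 1.9, 2.1, 2.3, 2.5, 2.7, 2.9, 3.1, 3.3, 3.5.
f(1.7) = 10/57, f(1.9) = 10/59, f(2.1) = 10/61, f(2.3) = 10/63, f(2.5) = 2/13, f(2.7) = 10/67, f(2.9) = 10/69, f(3.1) = 10/71, f(3.3) = 10/73, f(3.5) = 2/15.
Sum = Δu · [f(1.7) + f(1.9) + f(2.1) + ...].
Sum ≈ 0.30536.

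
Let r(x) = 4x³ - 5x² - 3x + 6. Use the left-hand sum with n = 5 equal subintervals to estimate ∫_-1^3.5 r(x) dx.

44.55

Δx = (3.5 − (-1))/5 = 0.9.
Left endpoints: -1, -0.1, 0.8, 1.7, 2.6.
r(-1) = 0, r(-0.1) = 6.246, r(0.8) = 2.448, r(1.7) = 6.102, r(2.6) = 34.704.
Sum = Δx · [r(-1) + r(-0.1) + r(0.8) + r(1.7) + r(2.6)].
Sum = 44.55.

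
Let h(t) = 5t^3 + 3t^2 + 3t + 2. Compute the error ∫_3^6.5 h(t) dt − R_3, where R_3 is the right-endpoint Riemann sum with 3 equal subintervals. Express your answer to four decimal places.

Exact integral: ∫_3^6.5 h(t) dt = 2434.578125.
R_3 ≈ 3280.083333.
Error ≈ 2434.578125 − 3280.083333 ≈ -845.5052.

-845.5052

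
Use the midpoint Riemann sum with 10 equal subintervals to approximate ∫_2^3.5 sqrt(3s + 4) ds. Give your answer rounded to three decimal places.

5.243

Δs = (3.5 − 2)/10 = 0.15.
Midpoints: 2.075, 2.225, 2.375, 2.525, 2.675, 2.825, 2.975, 3.125, 3.275, 3.425.
f(2.075) ≈ 3.198, f(2.225) ≈ 3.267, f(2.375) ≈ 3.335, f(2.525) ≈ 3.402, f(2.675) ≈ 3.468, f(2.825) ≈ 3.532, f(2.975) ≈ 3.595, f(3.125) ≈ 3.657, f(3.275) ≈ 3.718, f(3.425) ≈ 3.778.
Sum = Δs · [f(2.075) + f(2.225) + f(2.375) + ...].
Sum ≈ 5.243.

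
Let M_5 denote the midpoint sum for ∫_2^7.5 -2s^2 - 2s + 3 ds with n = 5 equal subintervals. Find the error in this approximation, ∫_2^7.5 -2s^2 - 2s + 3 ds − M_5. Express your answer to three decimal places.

Exact integral: ∫_2^7.5 f(s) ds ≈ -311.66667.
M_5 = -310.5575.
Error ≈ -311.66667 − (-310.5575) ≈ -1.109.

-1.109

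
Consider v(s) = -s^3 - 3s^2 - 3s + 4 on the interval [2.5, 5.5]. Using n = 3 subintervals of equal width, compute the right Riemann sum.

Δs = (5.5 − 2.5)/3 = 1.
Right endpoints: 3.5, 4.5, 5.5.
v(3.5) = -86.125, v(4.5) = -161.375, v(5.5) = -269.625.
Sum = Δs · [v(3.5) + v(4.5) + v(5.5)].
Sum = -517.125.

-517.125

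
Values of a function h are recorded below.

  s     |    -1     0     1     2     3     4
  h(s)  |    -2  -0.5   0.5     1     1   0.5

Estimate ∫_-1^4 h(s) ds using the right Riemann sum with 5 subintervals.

2.5

Δs = 1.
Sum = 1·[(-0.5) + 0.5 + 1 + 1 + 0.5] = 2.5.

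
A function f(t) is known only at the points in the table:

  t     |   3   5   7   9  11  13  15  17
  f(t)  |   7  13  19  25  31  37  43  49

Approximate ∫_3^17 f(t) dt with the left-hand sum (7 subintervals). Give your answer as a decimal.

350

Δt = 2.
Sum = 2·[7 + 13 + 19 + 25 + 31 + 37 + 43] = 350.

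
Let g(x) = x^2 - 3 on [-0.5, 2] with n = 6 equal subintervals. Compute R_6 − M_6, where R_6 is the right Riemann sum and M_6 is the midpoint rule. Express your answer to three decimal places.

0.890

R_6 ≈ -3.93808.
M_6 ≈ -4.82784.
R_6 − M_6 ≈ 0.890.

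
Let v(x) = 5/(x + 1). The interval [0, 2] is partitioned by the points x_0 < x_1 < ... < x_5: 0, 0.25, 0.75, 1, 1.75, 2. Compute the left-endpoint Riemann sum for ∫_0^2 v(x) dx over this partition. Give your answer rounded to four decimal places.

6.2938

Subinterval widths: 0.25, 0.5, 0.25, 0.75, 0.25.
Left endpoints: 0, 0.25, 0.75, 1, 1.75.
v(0) = 5, v(0.25) = 4, v(0.75) = 20/7, v(1) = 2.5, v(1.75) = 20/11.
Sum = Σ Δx_i · v(x_i).
Sum ≈ 6.2938.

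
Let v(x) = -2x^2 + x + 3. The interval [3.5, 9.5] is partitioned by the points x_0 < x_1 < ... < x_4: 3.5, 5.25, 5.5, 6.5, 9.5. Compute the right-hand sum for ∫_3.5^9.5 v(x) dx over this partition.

-674.03125

Subinterval widths: 1.75, 0.25, 1, 3.
Right endpoints: 5.25, 5.5, 6.5, 9.5.
v(5.25) = -46.875, v(5.5) = -52, v(6.5) = -75, v(9.5) = -168.
Sum = Σ Δx_i · v(x_i).
Sum = -674.03125.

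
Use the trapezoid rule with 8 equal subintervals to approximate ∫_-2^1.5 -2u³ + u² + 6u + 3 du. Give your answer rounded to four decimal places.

14.7896

Δu = (1.5 − (-2))/8 = 0.4375.
f(-2) = 11, f(-1.5625) = 7569/2048, f(-1.125) = 0.36328125, f(-0.6875) = -5/2048, f(-0.25) = 1.59375, f(0.1875) = 8493/2048, f(0.625) = 6.65234375, f(1.0625) = 16599/2048, f(1.5) = 7.5.
T_8 = (Δu/2)·[f(u_0) + 2f(u_1) + ... + 2f(u_{7}) + f(u_8)].
Sum ≈ 14.7896.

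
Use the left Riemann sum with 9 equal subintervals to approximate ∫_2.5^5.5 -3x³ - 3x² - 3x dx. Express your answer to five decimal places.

Δx = (5.5 − 2.5)/9 = 1/3.
Left endpoints: 2.5, 17/6, 19/6, 3.5, 23/6, 25/6, 4.5, 29/6, 31/6.
f(2.5) = -73.125, f(17/6) = -7259/72, f(19/6) = -9709/72, f(3.5) = -175.875, f(23/6) = -16169/72, f(25/6) = -20275/72, f(4.5) = -347.625, f(29/6) = -30479/72, f(31/6) = -36673/72.
Sum = Δx · [f(2.5) + f(17/6) + f(19/6) + ...].
Sum ≈ -757.04167.

-757.04167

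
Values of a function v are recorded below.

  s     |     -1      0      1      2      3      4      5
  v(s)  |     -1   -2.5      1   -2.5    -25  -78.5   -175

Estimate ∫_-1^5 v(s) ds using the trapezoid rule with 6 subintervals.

-195.5

Δs = 1.
T_6 = (1/2)·[(-1) + 2·(-2.5) + 2·1 + 2·(-2.5) + 2·(-25) + 2·(-78.5) + (-175)] = -195.5.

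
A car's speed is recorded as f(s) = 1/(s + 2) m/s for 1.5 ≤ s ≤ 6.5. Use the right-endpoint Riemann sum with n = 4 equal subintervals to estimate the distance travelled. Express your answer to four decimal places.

0.7910

Δs = (6.5 − 1.5)/4 = 1.25.
Right endpoints: 2.75, 4, 5.25, 6.5.
f(2.75) = 4/19, f(4) = 1/6, f(5.25) = 4/29, f(6.5) = 2/17.
Sum = Δs · [f(2.75) + f(4) + f(5.25) + f(6.5)].
Sum ≈ 0.7910.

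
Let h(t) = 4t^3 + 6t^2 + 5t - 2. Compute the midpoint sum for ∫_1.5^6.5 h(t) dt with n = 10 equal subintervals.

2406.875

Δt = (6.5 − 1.5)/10 = 0.5.
Midpoints: 1.75, 2.25, 2.75, 3.25, 3.75, 4.25, 4.75, 5.25, 5.75, 6.25.
h(1.75) = 46.5625, h(2.25) = 85.1875, h(2.75) = 140.3125, h(3.25) = 214.9375, h(3.75) = 312.0625, h(4.25) = 434.6875, h(4.75) = 585.8125, h(5.25) = 768.4375, h(5.75) = 985.5625, h(6.25) = 1240.1875.
Sum = Δt · [h(1.75) + h(2.25) + h(2.75) + ...].
Sum = 2406.875.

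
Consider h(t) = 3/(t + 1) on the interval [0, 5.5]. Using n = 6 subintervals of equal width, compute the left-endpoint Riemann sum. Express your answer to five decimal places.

6.97053

Δt = (5.5 − 0)/6 = 11/12.
Left endpoints: 0, 11/12, 11/6, 2.75, 11/3, 55/12.
h(0) = 3, h(11/12) = 36/23, h(11/6) = 18/17, h(2.75) = 0.8, h(11/3) = 9/14, h(55/12) = 36/67.
Sum = Δt · [h(0) + h(11/12) + h(11/6) + ...].
Sum ≈ 6.97053.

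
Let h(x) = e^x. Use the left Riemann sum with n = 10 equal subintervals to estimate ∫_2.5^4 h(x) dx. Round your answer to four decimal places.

Δx = (4 − 2.5)/10 = 0.15.
Left endpoints: 2.5, 2.65, 2.8, 2.95, 3.1, 3.25, 3.4, 3.55, 3.7, 3.85.
h(2.5) ≈ 12.1825, h(2.65) ≈ 14.1540, h(2.8) ≈ 16.4446, h(2.95) ≈ 19.1060, h(3.1) ≈ 22.1980, h(3.25) ≈ 25.7903, h(3.4) ≈ 29.9641, h(3.55) ≈ 34.8133, h(3.7) ≈ 40.4473, h(3.85) ≈ 46.9931.
Sum = Δx · [h(2.5) + h(2.65) + h(2.8) + ...].
Sum ≈ 39.3140.

39.3140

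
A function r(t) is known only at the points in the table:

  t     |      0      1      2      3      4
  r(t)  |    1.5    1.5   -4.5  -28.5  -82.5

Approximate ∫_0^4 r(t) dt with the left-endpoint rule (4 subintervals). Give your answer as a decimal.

Δt = 1.
Sum = 1·[1.5 + 1.5 + (-4.5) + (-28.5)] = -30.

-30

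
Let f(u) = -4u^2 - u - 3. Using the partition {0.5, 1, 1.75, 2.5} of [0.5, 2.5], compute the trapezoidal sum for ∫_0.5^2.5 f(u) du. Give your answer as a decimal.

Subinterval widths: 0.5, 0.75, 0.75.
f(0.5) = -4.5, f(1) = -8, f(1.75) = -17, f(2.5) = -30.5.
On each subinterval the trapezoid contributes (Δu_i/2)·[f(u_{i-1}) + f(u_i)].
Sum = -30.3125.

-30.3125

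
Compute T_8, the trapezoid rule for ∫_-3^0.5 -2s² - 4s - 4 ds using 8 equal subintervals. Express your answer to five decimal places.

Δs = (0.5 − (-3))/8 = 0.4375.
f(-3) = -10, f(-2.5625) = -6.8828125, f(-2.125) = -4.53125, f(-1.6875) = -2.9453125, f(-1.25) = -2.125, f(-0.8125) = -2.0703125, f(-0.375) = -2.78125, f(0.0625) = -4.2578125, f(0.5) = -6.5.
T_8 = (Δs/2)·[f(s_0) + 2f(s_1) + ... + 2f(s_{7}) + f(s_8)].
Sum ≈ -14.80664.

-14.80664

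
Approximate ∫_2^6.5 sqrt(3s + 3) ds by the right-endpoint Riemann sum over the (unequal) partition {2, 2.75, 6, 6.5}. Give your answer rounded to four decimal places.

19.7807

Subinterval widths: 0.75, 3.25, 0.5.
Right endpoints: 2.75, 6, 6.5.
f(2.75) ≈ 3.3541, f(6) ≈ 4.5826, f(6.5) ≈ 4.7434.
Sum = Σ Δs_i · f(s_i).
Sum ≈ 19.7807.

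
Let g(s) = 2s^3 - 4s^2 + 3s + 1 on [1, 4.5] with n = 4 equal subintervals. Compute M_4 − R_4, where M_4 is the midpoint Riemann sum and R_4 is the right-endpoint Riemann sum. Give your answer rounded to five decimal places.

M_4 ≈ 113.9482422.
R_4 ≈ 172.0878906.
M_4 − R_4 ≈ -58.13965.

-58.13965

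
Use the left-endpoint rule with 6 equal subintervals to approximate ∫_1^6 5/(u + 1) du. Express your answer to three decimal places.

Δu = (6 − 1)/6 = 5/6.
Left endpoints: 1, 11/6, 8/3, 3.5, 13/3, 31/6.
f(1) = 2.5, f(11/6) = 30/17, f(8/3) = 15/11, f(3.5) = 10/9, f(13/3) = 0.9375, f(31/6) = 30/37.
Sum = Δu · [f(1) + f(11/6) + f(8/3) + ...].
Sum ≈ 7.073.

7.073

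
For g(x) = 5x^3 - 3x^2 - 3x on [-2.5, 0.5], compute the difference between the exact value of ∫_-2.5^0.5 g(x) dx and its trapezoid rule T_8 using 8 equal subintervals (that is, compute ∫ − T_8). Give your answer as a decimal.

1.265625

Exact integral: ∫_-2.5^0.5 g(x) dx = -55.5.
T_8 = -56.765625.
Error = -55.5 − (-56.765625) = 1.265625.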